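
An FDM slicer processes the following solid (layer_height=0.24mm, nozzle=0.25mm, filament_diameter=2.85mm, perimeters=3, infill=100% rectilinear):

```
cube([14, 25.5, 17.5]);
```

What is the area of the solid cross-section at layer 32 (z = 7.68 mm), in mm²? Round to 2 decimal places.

At z = 7.68 mm: the 14×25.5 cube contributes its full rectangle (area 357.00 mm²). Overall, the cross-section is a single solid region. Net area = 357.00 mm².

357.00 mm²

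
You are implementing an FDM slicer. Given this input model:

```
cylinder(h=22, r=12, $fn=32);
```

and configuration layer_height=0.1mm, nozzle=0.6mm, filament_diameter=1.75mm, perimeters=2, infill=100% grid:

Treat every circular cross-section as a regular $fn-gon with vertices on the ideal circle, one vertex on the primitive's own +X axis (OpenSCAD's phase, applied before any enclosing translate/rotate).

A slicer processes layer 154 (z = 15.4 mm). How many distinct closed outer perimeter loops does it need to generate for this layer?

At z = 15.4 mm: the r=12 cylinder contributes a regular 32-gon of circumradius 12. The result has 1 disconnected region.

1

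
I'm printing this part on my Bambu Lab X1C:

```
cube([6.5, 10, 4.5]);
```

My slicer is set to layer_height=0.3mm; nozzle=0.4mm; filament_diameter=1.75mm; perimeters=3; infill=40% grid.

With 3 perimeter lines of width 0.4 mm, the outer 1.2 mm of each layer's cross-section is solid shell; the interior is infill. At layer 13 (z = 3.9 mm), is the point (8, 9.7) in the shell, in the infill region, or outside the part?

At z = 3.9 mm: the 6.5×10 cube contributes its full rectangle. Overall, the cross-section is a single solid region. The nearest boundary edge runs (6.50, 0.00)→(6.50, 10.00); distance from the point to it = 1.50 mm. The point is not inside any of the regions above, so it lies outside the cross-section (1.50 mm from the nearest boundary).

outside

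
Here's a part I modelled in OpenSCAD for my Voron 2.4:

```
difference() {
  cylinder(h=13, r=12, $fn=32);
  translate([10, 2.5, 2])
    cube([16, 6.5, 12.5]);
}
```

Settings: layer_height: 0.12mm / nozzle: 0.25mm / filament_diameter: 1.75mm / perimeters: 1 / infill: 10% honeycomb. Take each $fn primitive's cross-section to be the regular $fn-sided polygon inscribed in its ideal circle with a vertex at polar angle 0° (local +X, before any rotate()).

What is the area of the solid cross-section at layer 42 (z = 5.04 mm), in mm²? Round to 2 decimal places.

At z = 5.04 mm: the r=12 cylinder gives a regular 32-gon of circumradius 12 (constant along its height) (area = (32/2)·12.000²·sin(360°/32) = 449.49 mm²); the 16×6.5 cube at (10, 2.5) contributes its full rectangle (area 104.00 mm²); Taking the first minus the rest: starting from the r=12 cylinder (449.49 mm²), the 16×6.5 cube at (10, 2.5) partially overlaps it — only the 4.04 mm² overlap (of its 104.00 mm²) is removed, clipping the outline — area = 445.45 mm². Overall, the cross-section is a single solid region. Net area = 445.45 mm².

445.45 mm²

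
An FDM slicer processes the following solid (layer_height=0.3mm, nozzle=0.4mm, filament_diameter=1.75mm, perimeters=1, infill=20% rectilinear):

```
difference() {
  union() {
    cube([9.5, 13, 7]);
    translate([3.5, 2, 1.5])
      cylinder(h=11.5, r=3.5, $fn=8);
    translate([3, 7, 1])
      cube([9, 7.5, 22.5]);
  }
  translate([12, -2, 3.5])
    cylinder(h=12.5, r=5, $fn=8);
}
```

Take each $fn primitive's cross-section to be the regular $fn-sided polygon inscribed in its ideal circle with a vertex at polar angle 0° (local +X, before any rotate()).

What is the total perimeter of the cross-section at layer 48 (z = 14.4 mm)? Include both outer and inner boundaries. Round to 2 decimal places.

33.00 mm

At z = 14.4 mm: the cube is not intersected at this z (z outside [0, 7]); the cylinder at (3.5, 2) is absent (z outside [1.5, 13]); the cube at (3, 7) is present — its section is the full 9×7.5 rectangle (perimeter 33.00 mm); Merging all regions: only the 9×7.5 cube at (3, 7) is present, so the union is just that shape — boundary = 33.00 mm; the cylinder at (12, -2): section is a regular 8-gon, circumradius r=5 (perimeter = 2·8·5.000·sin(180°/8) = 30.61 mm); After the difference (first − rest): starting from that combined region, the r=5 cylinder at (12, -2) misses the remaining region (no effect) — boundary = 33.00 mm. Overall, the cross-section is a single solid region. Total boundary length (outer) = 33.00 mm.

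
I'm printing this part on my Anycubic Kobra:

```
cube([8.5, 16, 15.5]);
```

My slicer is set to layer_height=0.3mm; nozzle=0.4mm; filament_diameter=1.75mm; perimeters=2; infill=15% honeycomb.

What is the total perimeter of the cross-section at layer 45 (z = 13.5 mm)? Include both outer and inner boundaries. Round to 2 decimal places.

At z = 13.5 mm: the cube is present — its section is the full 8.5×16 rectangle (perimeter 49.00 mm). Overall, the cross-section is a single solid region. Total boundary length (outer) = 49.00 mm.

49.00 mm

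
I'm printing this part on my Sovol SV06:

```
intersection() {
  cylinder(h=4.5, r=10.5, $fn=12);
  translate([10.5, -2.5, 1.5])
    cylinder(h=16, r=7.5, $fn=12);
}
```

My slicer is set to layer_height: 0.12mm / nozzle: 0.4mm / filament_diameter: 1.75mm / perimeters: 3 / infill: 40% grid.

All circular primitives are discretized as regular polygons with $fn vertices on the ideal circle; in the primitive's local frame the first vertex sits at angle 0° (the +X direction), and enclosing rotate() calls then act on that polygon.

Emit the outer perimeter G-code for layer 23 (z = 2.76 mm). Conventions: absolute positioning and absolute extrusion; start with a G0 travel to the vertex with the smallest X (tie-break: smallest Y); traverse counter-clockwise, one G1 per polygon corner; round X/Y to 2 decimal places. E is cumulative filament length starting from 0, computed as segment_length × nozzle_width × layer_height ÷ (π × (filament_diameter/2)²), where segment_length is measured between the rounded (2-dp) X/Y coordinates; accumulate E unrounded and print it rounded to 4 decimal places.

At z = 2.76 mm: the r=10.5 cylinder gives a regular 12-gon of circumradius 10.5 (constant along its height); the r=7.5 cylinder at (10.5, -2.5) gives a regular 12-gon of circumradius 7.5 (constant along its height); Keeping only the common overlap: the r=7.5 cylinder at (10.5, -2.5) partially overlaps the r=10.5 cylinder; clipping to the common part keeps 63.88 mm² — 1 connected region. The outline is a single polygon with 8 vertices. Extrusion per mm of travel: 0.4 × 0.12 / (π × 0.875²) = 0.019956. Accumulating E over each segment gives final E = 0.6326.

G0 X3.00 Y-2.50 Z2.76
G1 X4.00 Y-6.25 E0.0775
G1 X6.05 Y-8.29 E0.1352
G1 X9.09 Y-5.25 E0.2210
G1 X10.50 Y0.00 E0.3294
G1 X9.25 Y4.67 E0.4259
G1 X6.75 Y4.00 E0.4776
G1 X4.00 Y1.25 E0.5552
G1 X3.00 Y-2.50 E0.6326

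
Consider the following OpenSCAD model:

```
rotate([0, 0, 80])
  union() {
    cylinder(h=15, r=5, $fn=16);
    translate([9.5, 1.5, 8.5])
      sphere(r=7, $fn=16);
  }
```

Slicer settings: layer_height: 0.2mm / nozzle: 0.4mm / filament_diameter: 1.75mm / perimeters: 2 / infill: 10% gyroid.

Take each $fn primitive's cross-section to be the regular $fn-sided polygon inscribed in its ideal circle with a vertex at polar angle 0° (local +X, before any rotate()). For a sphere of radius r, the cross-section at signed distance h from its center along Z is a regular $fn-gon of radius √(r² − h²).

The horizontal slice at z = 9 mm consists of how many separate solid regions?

1

At z = 9 mm: the cylinder: section is a regular 16-gon, circumradius r=5; the sphere at (9.5, 1.5): section is a regular 16-gon, circumradius = √(r²−h²) = √(7²−0.5²) = 6.982; Merging all regions: the regions partially overlap (shared area 10.14 mm²), so overlapping operands fuse into one piece — 1 connected region; (rotated 80° about Z; rotation is an isometry so areas/perimeters/island counts are preserved). The result has 1 disconnected region.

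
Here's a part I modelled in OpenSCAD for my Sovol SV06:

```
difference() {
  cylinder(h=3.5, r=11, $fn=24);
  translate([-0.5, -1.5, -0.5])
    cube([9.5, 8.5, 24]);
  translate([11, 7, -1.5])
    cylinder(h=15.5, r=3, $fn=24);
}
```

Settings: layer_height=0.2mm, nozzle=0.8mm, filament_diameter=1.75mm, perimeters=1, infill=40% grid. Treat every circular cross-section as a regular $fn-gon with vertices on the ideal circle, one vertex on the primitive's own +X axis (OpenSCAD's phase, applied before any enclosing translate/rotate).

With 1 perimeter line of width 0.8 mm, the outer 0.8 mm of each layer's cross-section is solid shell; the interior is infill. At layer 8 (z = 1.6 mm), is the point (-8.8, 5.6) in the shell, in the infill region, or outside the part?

At z = 1.6 mm: the r=11 cylinder gives a regular 24-gon of circumradius 11 (constant along its height); the 9.5×8.5 cube at (-0.5, -1.5) contributes its full rectangle; the r=3 cylinder at (11, 7) gives a regular 24-gon of circumradius 3 (constant along its height); After the difference (first − rest): starting from the r=11 cylinder, the 9.5×8.5 cube at (-0.5, -1.5) partially overlaps it — only the 80.50 mm² overlap (of its 80.75 mm²) is removed, clipping the outline; the r=3 cylinder at (11, 7) partially overlaps it — only the 1.05 mm² overlap (of its 27.95 mm²) is removed, clipping the outline — 1 connected region. Overall, the cross-section is a single solid region. The nearest boundary edge runs (-9.53, 5.50)→(-7.78, 7.78); distance from the point to it = 0.52 mm. The point is inside the cross-section, 0.52 mm from the nearest boundary — within the 0.8 mm shell band (1 × 0.8).

shell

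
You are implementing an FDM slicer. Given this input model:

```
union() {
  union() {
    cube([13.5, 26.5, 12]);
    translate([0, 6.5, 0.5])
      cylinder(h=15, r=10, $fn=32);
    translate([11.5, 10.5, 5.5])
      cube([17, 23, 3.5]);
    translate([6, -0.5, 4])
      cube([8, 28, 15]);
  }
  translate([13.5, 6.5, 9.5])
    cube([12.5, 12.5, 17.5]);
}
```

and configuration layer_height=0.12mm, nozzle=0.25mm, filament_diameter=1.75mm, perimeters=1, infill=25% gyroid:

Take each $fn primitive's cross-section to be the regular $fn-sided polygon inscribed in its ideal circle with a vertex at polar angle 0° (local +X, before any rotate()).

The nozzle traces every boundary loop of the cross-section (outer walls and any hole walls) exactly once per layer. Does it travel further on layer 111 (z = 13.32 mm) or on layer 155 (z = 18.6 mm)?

layer 111 (z = 13.32 mm)

Layer 111 (z = 13.32): the cube does not reach this height (z outside [0, 12]); the cylinder at (0, 6.5): section is a regular 32-gon, circumradius r=10 (perimeter = 2·32·10.000·sin(180°/32) = 62.73 mm); the cube at (11.5, 10.5) does not reach this height (z outside [5.5, 9]); the 8×28 cube at (6, -0.5) contributes its full rectangle (perimeter 72.00 mm); Merging all regions: the regions partially overlap (shared area 43.58 mm²), so the edge portions inside another operand are dropped and the merged outline is re-measured after clipping — boundary = 101.68 mm; the cube at (13.5, 6.5) (footprint 12.5×12.5) is included at this height (perimeter 50.00 mm); Combining (union): the regions partially overlap (shared area 6.25 mm²), so the edge portions inside another operand are dropped and the merged outline is re-measured after clipping — boundary = 125.68 mm. So its perimeter = 125.68 mm. Layer 155 (z = 18.6): the cube is not intersected at this z (z outside [0, 12]); the cylinder at (0, 6.5) does not reach this height (z outside [0.5, 15.5]); the cube at (11.5, 10.5) does not reach this height (z outside [5.5, 9]); the 8×28 cube at (6, -0.5) contributes its full rectangle (perimeter 72.00 mm); Merging all regions: only the 8×28 cube at (6, -0.5) is present, so the union is just that shape — boundary = 72.00 mm; the 12.5×12.5 cube at (13.5, 6.5) contributes its full rectangle (perimeter 50.00 mm); Merging all regions: the regions partially overlap (shared area 6.25 mm²), so the edge portions inside another operand are dropped and the merged outline is re-measured after clipping — boundary = 96.00 mm. So its perimeter = 96.00 mm. Layer 111 is larger (125.68 vs 96.00 mm).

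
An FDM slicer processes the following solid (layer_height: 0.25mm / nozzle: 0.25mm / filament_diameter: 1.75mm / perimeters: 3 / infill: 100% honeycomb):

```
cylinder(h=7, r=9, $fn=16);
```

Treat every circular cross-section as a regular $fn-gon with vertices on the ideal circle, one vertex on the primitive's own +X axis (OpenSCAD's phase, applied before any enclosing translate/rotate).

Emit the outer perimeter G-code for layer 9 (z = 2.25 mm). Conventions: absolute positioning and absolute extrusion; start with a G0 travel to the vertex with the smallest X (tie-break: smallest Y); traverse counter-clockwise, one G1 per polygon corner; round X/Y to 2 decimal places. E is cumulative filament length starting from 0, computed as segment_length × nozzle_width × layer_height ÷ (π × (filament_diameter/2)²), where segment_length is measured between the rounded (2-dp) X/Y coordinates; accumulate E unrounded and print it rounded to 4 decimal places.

G0 X-9.00 Y0.00 Z2.25
G1 X-8.31 Y-3.44 E0.0912
G1 X-6.36 Y-6.36 E0.1824
G1 X-3.44 Y-8.31 E0.2736
G1 X0.00 Y-9.00 E0.3648
G1 X3.44 Y-8.31 E0.4560
G1 X6.36 Y-6.36 E0.5472
G1 X8.31 Y-3.44 E0.6385
G1 X9.00 Y0.00 E0.7296
G1 X8.31 Y3.44 E0.8208
G1 X6.36 Y6.36 E0.9120
G1 X3.44 Y8.31 E1.0033
G1 X0.00 Y9.00 E1.0944
G1 X-3.44 Y8.31 E1.1856
G1 X-6.36 Y6.36 E1.2768
G1 X-8.31 Y3.44 E1.3681
G1 X-9.00 Y0.00 E1.4592

At z = 2.25 mm: the r=9 cylinder contributes a regular 16-gon of circumradius 9. The outline is a single polygon with 16 vertices. Extrusion per mm of travel: 0.25 × 0.25 / (π × 0.875²) = 0.025984. Accumulating E over each segment gives final E = 1.4592.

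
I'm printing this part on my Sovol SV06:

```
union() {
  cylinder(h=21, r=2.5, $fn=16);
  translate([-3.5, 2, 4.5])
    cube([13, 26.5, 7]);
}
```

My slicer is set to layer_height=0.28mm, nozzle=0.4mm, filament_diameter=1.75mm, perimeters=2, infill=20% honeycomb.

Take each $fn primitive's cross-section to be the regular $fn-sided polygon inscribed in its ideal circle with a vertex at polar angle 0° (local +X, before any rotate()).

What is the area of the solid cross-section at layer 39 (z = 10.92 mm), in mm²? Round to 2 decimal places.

At z = 10.92 mm: the r=2.5 cylinder contributes a regular 16-gon of circumradius 2.5 (area = (16/2)·2.500²·sin(360°/16) = 19.13 mm²); the cube at (-3.5, 2) is present — its section is the full 13×26.5 rectangle (area 344.50 mm²); Combining (union): the regions partially overlap — summed areas 363.63 mm² minus the doubly-counted overlap 0.92 mm² gives 362.72 mm² — area = 362.72 mm². Overall, the cross-section is a single solid region. Net area = 362.72 mm².

362.72 mm²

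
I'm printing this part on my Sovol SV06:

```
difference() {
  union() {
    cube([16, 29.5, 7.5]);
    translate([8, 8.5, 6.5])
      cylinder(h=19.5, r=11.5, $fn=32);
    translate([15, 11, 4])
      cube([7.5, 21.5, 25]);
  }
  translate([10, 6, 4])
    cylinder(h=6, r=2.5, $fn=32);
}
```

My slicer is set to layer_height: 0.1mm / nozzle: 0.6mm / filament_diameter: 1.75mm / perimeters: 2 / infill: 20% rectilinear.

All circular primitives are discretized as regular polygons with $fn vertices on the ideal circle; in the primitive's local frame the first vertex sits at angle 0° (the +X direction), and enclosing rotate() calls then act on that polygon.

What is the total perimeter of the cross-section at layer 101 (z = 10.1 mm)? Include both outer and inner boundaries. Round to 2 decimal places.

At z = 10.1 mm: the cube is absent (z outside [0, 7.5]); the r=11.5 cylinder at (8, 8.5) contributes a regular 32-gon of circumradius 11.5 (perimeter = 2·32·11.500·sin(180°/32) = 72.14 mm); the cube at (15, 11) (footprint 7.5×21.5) is included at this height (perimeter 58.00 mm); Taking the union: the regions partially overlap (shared area 17.33 mm²), so the edge portions inside another operand are dropped and the merged outline is re-measured after clipping — boundary = 111.42 mm; the cylinder at (10, 6) is absent (z outside [4, 10]); After the difference (first − rest): none of the subtracted shapes is present at this height, so the result so far is unchanged — boundary = 111.42 mm. Overall, the cross-section is a single solid region. Total boundary length (outer) = 111.42 mm.

111.42 mm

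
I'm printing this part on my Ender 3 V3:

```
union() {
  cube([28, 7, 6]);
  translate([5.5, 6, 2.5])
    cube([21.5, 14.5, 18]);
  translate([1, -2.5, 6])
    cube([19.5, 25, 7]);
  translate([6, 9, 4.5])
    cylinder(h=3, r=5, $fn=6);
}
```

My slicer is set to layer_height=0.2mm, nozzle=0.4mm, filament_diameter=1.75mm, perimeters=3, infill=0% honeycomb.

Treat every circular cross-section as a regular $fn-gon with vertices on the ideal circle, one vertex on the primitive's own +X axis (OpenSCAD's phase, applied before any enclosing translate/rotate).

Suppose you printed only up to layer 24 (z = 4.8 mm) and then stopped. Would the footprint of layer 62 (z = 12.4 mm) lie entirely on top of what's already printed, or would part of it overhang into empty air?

Compare the two slices. At z = 4.8: the cube is present — its section is the full 28×7 rectangle (area 196.00 mm²); the cube at (5.5, 6) is present — its section is the full 21.5×14.5 rectangle (area 311.75 mm²); the cube at (1, -2.5) does not reach this height (z outside [6, 13]); the r=5 cylinder at (6, 9) gives a regular 6-gon of circumradius 5 (constant along its height) (area = (6/2)·5.000²·sin(360°/6) = 64.95 mm²); Taking the union: the regions partially overlap — summed areas 572.70 mm² minus the doubly-counted overlap 64.53 mm² gives 508.17 mm² — area = 508.17 mm². At z = 12.4: the cube is not intersected at this z (z outside [0, 6]); the cube at (5.5, 6) is present — its section is the full 21.5×14.5 rectangle (area 311.75 mm²); the cube at (1, -2.5) (footprint 19.5×25) is included at this height (area 487.50 mm²); the cylinder at (6, 9) does not reach this height (z outside [4.5, 7.5]); Taking the union: the regions partially overlap — summed areas 799.25 mm² minus the doubly-counted overlap 217.50 mm² gives 581.75 mm² — area = 581.75 mm². Checking containment: at z = 12.4 the cross-section extends beyond the z = 4.8 cross-section by about 126.58 mm².

part overhangs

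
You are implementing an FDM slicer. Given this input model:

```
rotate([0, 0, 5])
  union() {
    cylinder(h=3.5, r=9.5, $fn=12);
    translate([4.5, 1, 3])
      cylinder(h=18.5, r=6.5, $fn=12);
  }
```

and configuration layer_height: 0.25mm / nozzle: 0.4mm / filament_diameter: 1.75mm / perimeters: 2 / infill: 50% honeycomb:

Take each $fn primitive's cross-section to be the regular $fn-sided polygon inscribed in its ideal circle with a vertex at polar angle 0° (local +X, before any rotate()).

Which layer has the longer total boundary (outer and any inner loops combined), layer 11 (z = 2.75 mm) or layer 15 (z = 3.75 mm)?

layer 11 (z = 2.75 mm)

Layer 11 (z = 2.75): the cylinder: section is a regular 12-gon, circumradius r=9.5 (perimeter = 2·12·9.500·sin(180°/12) = 59.01 mm); the cylinder at (4.5, 1) is not intersected at this z (z outside [3, 21.5]); Combining (union): only the r=9.5 cylinder is present, so the union is just that shape — boundary = 59.01 mm; (whole slice rotated 5° about Z — lengths, areas and connectivity unchanged). So its perimeter = 59.01 mm. Layer 15 (z = 3.75): the cylinder is not intersected at this z (z outside [0, 3.5]); the cylinder at (4.5, 1): section is a regular 12-gon, circumradius r=6.5 (perimeter = 2·12·6.500·sin(180°/12) = 40.38 mm); Taking the union: only the r=6.5 cylinder at (4.5, 1) is present, so the union is just that shape — boundary = 40.38 mm; (whole slice rotated 5° about Z — lengths, areas and connectivity unchanged). So its perimeter = 40.38 mm. Layer 11 is larger (59.01 vs 40.38 mm).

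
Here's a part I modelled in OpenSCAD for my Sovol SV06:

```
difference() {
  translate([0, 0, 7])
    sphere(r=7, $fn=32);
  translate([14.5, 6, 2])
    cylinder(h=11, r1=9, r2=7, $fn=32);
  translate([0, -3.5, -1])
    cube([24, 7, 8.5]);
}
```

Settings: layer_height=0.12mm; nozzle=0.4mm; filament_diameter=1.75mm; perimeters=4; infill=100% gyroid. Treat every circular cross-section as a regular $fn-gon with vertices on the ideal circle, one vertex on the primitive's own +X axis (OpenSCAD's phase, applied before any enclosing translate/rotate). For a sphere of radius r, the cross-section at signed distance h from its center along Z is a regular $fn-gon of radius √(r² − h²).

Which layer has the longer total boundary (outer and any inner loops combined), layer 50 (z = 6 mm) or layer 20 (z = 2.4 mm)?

Layer 50 (z = 6): the sphere: section is a regular 32-gon, circumradius = √(r²−h²) = √(7²−1²) = 6.928 (perimeter = 2·32·6.928·sin(180°/32) = 43.46 mm); the cone at (14.5, 6) (r1=9→r2=7) has section circumradius 8.273 here — a regular 32-gon (perimeter = 2·32·8.273·sin(180°/32) = 51.90 mm); the 24×7 cube at (0, -3.5) contributes its full rectangle (perimeter 62.00 mm); Subtracting the remaining from the first: starting from the r=7 sphere, the cone at (14.5, 6) misses the remaining region (no effect); the 24×7 cube at (0, -3.5) partially overlaps it — only the 46.18 mm² overlap (of its 168.00 mm²) is removed, clipping the outline — boundary = 55.00 mm. So its perimeter = 55.00 mm. Layer 20 (z = 2.4): the r=7 sphere contributes a regular 32-gon of circumradius √(7²−4.6²) = 5.276 (perimeter = 2·32·5.276·sin(180°/32) = 33.10 mm); the cone at (14.5, 6) contributes a regular 32-gon of circumradius 8.927 (interpolated between r1=9 and r2=7 at t=0.036) (perimeter = 2·32·8.927·sin(180°/32) = 56.00 mm); the 24×7 cube at (0, -3.5) contributes its full rectangle (perimeter 62.00 mm); Taking the first minus the rest: starting from the r=7 sphere, the cone at (14.5, 6) misses the remaining region (no effect); the 24×7 cube at (0, -3.5) partially overlaps it — only the 33.88 mm² overlap (of its 168.00 mm²) is removed, clipping the outline — boundary = 40.26 mm. So its perimeter = 40.26 mm. Layer 50 is larger (55.00 vs 40.26 mm).

layer 50 (z = 6 mm)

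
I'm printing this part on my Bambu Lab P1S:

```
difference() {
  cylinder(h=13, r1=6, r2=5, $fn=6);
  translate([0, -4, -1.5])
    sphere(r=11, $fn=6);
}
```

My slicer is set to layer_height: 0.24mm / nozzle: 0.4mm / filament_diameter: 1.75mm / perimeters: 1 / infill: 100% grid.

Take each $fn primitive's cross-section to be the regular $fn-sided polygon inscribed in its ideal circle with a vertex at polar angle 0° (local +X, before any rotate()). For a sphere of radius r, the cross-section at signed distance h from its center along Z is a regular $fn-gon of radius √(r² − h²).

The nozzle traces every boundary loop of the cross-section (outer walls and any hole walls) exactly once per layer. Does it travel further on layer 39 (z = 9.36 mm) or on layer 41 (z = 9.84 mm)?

Layer 39 (z = 9.36): the cone (r1=6→r2=5) has section circumradius 5.280 here — a regular 6-gon (perimeter = 2·6·5.280·sin(180°/6) = 31.68 mm); the sphere at (0, -4): section is a regular 6-gon, circumradius = √(r²−h²) = √(11²−10.86²) = 1.749 (perimeter = 2·6·1.749·sin(180°/6) = 10.50 mm); After the difference (first − rest): starting from the cone, the r=11 sphere at (0, -4) partially overlaps it — only the 5.79 mm² overlap (of its 7.95 mm²) is removed, clipping the outline — boundary = 35.41 mm. So its perimeter = 35.41 mm. Layer 41 (z = 9.84): the cone (r1=6→r2=5) has section circumradius 5.243 here — a regular 6-gon (perimeter = 2·6·5.243·sin(180°/6) = 31.46 mm); the sphere at (0, -4) is not intersected at this z (|z−center|=11.340 > r=11); After the difference (first − rest): none of the subtracted shapes is present at this height, so the cone is unchanged — boundary = 31.46 mm. So its perimeter = 31.46 mm. Layer 39 is larger (35.41 vs 31.46 mm).

layer 39 (z = 9.36 mm)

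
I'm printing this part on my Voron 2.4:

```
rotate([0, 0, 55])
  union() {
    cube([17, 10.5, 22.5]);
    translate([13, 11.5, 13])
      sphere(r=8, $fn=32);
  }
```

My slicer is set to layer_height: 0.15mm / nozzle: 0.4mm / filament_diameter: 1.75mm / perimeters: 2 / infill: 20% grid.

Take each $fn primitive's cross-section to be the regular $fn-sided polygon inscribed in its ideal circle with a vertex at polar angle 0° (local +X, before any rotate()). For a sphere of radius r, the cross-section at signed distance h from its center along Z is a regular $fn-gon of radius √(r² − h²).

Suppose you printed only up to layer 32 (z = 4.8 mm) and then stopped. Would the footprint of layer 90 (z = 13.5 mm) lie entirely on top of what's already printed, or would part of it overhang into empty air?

part overhangs

Compare the two slices. At z = 4.8: the 17×10.5 cube contributes its full rectangle (area 178.50 mm²); the sphere at (13, 11.5) is not intersected at this z (|z−center|=8.200 > r=8); Combining (union): only the 17×10.5 cube is present, so the union is just that shape — area = 178.50 mm²; (whole slice rotated 55° about Z — lengths, areas and connectivity unchanged). At z = 13.5: the cube (footprint 17×10.5) is included at this height (area 178.50 mm²); the r=8 sphere at (13, 11.5) slices to a regular 32-gon of circumradius 7.984 (√(r²−h²) with h=0.5 from center) (area = (32/2)·7.984²·sin(360°/32) = 198.99 mm²); Merging all regions: the regions partially overlap — summed areas 377.49 mm² minus the doubly-counted overlap 68.25 mm² gives 309.24 mm² — area = 309.24 mm²; (whole slice rotated 55° about Z — lengths, areas and connectivity unchanged). Checking containment: at z = 13.5 the cross-section extends beyond the z = 4.8 cross-section by about 130.74 mm².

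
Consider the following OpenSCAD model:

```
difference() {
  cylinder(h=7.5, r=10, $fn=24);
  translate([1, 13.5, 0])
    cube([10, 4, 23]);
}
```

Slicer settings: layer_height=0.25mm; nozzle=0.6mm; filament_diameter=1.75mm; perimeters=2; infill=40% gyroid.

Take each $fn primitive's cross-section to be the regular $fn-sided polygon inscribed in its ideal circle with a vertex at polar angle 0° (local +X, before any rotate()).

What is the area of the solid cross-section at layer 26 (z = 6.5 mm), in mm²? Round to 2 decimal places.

310.58 mm²

At z = 6.5 mm: the cylinder: section is a regular 24-gon, circumradius r=10 (area = (24/2)·10.000²·sin(360°/24) = 310.58 mm²); the cube at (1, 13.5) is present — its section is the full 10×4 rectangle (area 40.00 mm²); Taking the first minus the rest: starting from the r=10 cylinder (310.58 mm²), the 10×4 cube at (1, 13.5) misses the remaining region (no effect) — area = 310.58 mm². Overall, the cross-section is a single solid region. Net area = 310.58 mm².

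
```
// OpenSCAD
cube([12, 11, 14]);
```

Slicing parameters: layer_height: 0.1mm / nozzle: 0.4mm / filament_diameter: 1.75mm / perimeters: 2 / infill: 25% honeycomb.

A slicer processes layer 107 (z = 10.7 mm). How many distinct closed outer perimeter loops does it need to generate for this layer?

1

At z = 10.7 mm: the cube (footprint 12×11) is included at this height. The result has 1 disconnected region.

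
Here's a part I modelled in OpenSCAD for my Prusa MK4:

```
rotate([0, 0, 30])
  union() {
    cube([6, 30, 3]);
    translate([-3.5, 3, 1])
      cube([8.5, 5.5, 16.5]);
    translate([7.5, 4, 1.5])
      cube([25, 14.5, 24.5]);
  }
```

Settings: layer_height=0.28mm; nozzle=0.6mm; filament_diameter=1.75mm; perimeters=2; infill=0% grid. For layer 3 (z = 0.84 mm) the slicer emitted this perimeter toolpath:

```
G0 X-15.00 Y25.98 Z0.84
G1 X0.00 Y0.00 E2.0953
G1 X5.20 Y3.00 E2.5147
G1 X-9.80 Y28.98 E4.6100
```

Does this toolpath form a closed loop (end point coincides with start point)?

Start point (G0): (-15.00, 25.98). End point (last G1): the path does not return to the start — open.

no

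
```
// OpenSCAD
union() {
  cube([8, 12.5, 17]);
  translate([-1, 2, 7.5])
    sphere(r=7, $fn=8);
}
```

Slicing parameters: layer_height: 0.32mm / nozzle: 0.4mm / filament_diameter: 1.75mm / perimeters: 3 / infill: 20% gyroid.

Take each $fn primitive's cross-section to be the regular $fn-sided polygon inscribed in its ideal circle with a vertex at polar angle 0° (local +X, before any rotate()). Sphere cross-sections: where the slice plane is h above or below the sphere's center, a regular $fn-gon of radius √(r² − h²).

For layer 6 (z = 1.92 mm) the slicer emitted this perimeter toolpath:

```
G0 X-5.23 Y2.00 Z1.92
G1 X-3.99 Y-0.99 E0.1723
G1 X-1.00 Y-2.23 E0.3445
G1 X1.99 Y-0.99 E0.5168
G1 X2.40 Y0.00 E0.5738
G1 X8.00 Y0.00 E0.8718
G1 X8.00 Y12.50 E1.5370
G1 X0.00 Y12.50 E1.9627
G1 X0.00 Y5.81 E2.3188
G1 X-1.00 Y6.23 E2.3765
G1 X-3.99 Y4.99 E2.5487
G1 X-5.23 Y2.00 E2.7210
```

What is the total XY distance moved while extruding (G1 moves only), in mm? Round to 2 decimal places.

Sum the Euclidean lengths of each G1 segment: total = 51.13 mm.

51.13 mm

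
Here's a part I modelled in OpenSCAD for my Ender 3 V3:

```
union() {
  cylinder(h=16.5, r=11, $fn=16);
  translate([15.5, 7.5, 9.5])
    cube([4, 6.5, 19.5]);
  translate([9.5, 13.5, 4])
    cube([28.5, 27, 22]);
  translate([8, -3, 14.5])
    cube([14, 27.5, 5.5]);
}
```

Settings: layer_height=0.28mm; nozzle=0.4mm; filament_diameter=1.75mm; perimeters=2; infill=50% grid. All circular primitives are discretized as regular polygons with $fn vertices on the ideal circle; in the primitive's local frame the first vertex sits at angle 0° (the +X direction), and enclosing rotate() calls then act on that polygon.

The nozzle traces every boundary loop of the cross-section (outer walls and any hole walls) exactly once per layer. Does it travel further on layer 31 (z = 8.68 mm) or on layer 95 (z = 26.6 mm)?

Layer 31 (z = 8.68): the r=11 cylinder contributes a regular 16-gon of circumradius 11 (perimeter = 2·16·11.000·sin(180°/16) = 68.67 mm); the cube at (15.5, 7.5) does not reach this height (z outside [9.5, 29]); the 28.5×27 cube at (9.5, 13.5) contributes its full rectangle (perimeter 111.00 mm); the cube at (8, -3) is not intersected at this z (z outside [14.5, 20]); Combining (union): the 2 present regions are separate (no shared area or edge), so areas and boundary lengths simply add and each stays a separate island — boundary = 179.67 mm. So its perimeter = 179.67 mm. Layer 95 (z = 26.6): the cylinder is absent (z outside [0, 16.5]); the cube at (15.5, 7.5) is present — its section is the full 4×6.5 rectangle (perimeter 21.00 mm); the cube at (9.5, 13.5) is not intersected at this z (z outside [4, 26]); the cube at (8, -3) is not intersected at this z (z outside [14.5, 20]); Taking the union: only the 4×6.5 cube at (15.5, 7.5) is present, so the union is just that shape — boundary = 21.00 mm. So its perimeter = 21.00 mm. Layer 31 is larger (179.67 vs 21.00 mm).

layer 31 (z = 8.68 mm)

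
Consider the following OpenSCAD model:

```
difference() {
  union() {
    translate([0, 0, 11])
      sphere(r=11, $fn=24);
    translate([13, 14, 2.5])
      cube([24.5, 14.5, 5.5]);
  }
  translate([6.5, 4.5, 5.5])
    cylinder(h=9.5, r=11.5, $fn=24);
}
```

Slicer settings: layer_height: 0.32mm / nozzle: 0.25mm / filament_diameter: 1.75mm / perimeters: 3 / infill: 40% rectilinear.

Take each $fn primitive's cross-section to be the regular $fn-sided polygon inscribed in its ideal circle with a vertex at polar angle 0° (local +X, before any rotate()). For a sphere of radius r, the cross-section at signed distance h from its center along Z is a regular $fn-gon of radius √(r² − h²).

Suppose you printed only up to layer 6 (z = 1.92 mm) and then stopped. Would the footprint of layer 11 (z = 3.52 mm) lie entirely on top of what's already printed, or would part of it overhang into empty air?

Compare the two slices. At z = 1.92: the r=11 sphere slices to a regular 24-gon of circumradius 6.209 (√(r²−h²) with h=9.08 from center) (area = (24/2)·6.209²·sin(360°/24) = 119.74 mm²); the cube at (13, 14) is not intersected at this z (z outside [2.5, 8]); Merging all regions: only the r=11 sphere is present, so the union is just that shape — area = 119.74 mm²; the cylinder at (6.5, 4.5) does not reach this height (z outside [5.5, 15]); After the difference (first − rest): none of the subtracted shapes is present at this height, so that combined region is unchanged — area = 119.74 mm². At z = 3.52: the sphere: section is a regular 24-gon, circumradius = √(r²−h²) = √(11²−7.48²) = 8.065 (area = (24/2)·8.065²·sin(360°/24) = 202.03 mm²); the cube at (13, 14) is present — its section is the full 24.5×14.5 rectangle (area 355.25 mm²); Merging all regions: the 2 present regions are separate (no shared area or edge), so areas and boundary lengths simply add and each stays a separate island — area = 557.28 mm²; the cylinder at (6.5, 4.5) does not reach this height (z outside [5.5, 15]); Taking the first minus the rest: none of the subtracted shapes is present at this height, so that combined region is unchanged — area = 557.28 mm². Checking containment: at z = 3.52 the cross-section extends beyond the z = 1.92 cross-section by about 437.54 mm².

part overhangs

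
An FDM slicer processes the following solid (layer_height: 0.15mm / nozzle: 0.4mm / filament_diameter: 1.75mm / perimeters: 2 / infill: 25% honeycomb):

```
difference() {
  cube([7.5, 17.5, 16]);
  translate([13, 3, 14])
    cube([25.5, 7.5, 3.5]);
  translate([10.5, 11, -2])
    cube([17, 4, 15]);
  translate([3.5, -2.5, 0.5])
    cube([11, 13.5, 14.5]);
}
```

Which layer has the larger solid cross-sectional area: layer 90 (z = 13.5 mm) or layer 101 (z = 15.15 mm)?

Layer 90 (z = 13.5): the cube is present — its section is the full 7.5×17.5 rectangle (area 131.25 mm²); the cube at (13, 3) does not reach this height (z outside [14, 17.5]); the cube at (10.5, 11) does not reach this height (z outside [-2, 13]); the cube at (3.5, -2.5) (footprint 11×13.5) is included at this height (area 148.50 mm²); Subtracting the remaining from the first: starting from the 7.5×17.5 cube (131.25 mm²), the 11×13.5 cube at (3.5, -2.5) partially overlaps it — only the 44.00 mm² overlap (of its 148.50 mm²) is removed, clipping the outline — area = 87.25 mm². So its area = 87.25 mm². Layer 101 (z = 15.15): the cube is present — its section is the full 7.5×17.5 rectangle (area 131.25 mm²); the cube at (13, 3) is present — its section is the full 25.5×7.5 rectangle (area 191.25 mm²); the cube at (10.5, 11) is absent (z outside [-2, 13]); the cube at (3.5, -2.5) is absent (z outside [0.5, 15]); Taking the first minus the rest: starting from the 7.5×17.5 cube (131.25 mm²), the 25.5×7.5 cube at (13, 3) misses the remaining region (no effect) — area = 131.25 mm². So its area = 131.25 mm². Layer 101 is larger (131.25 vs 87.25 mm²).

layer 101 (z = 15.15 mm)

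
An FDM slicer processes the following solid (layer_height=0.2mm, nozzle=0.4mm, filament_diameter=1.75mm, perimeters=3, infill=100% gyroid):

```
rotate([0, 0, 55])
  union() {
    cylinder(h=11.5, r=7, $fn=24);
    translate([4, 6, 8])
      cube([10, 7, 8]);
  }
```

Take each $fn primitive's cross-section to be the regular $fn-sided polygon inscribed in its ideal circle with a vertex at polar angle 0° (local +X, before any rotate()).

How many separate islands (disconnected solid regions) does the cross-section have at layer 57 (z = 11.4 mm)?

At z = 11.4 mm: the r=7 cylinder contributes a regular 24-gon of circumradius 7; the 10×7 cube at (4, 6) contributes its full rectangle; Combining (union): the 2 present regions are separate (no shared area or edge), so areas and boundary lengths simply add and each stays a separate island — 2 connected regions; (rotated 55° about Z; rotation is an isometry so areas/perimeters/island counts are preserved). Overall, the cross-section has 2 separate islands. Island count = 2.

2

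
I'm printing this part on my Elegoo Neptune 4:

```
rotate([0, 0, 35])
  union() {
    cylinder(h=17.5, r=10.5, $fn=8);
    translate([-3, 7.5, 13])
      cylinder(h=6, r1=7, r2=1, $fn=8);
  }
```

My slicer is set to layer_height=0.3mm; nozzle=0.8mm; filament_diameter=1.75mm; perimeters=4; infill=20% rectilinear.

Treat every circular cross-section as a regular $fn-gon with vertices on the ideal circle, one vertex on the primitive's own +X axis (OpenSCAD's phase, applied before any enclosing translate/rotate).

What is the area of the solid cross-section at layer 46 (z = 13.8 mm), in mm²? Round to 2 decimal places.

350.53 mm²

At z = 13.8 mm: the r=10.5 cylinder contributes a regular 8-gon of circumradius 10.5 (area = (8/2)·10.500²·sin(360°/8) = 311.83 mm²); the cone at (-3, 7.5) (r1=7→r2=1) has section circumradius 6.200 here — a regular 8-gon (area = (8/2)·6.200²·sin(360°/8) = 108.72 mm²); Combining (union): the regions partially overlap — summed areas 420.56 mm² minus the doubly-counted overlap 70.03 mm² gives 350.53 mm² — area = 350.53 mm²; (whole slice rotated 35° about Z — lengths, areas and connectivity unchanged). Overall, the cross-section is a single solid region. Net area = 350.53 mm².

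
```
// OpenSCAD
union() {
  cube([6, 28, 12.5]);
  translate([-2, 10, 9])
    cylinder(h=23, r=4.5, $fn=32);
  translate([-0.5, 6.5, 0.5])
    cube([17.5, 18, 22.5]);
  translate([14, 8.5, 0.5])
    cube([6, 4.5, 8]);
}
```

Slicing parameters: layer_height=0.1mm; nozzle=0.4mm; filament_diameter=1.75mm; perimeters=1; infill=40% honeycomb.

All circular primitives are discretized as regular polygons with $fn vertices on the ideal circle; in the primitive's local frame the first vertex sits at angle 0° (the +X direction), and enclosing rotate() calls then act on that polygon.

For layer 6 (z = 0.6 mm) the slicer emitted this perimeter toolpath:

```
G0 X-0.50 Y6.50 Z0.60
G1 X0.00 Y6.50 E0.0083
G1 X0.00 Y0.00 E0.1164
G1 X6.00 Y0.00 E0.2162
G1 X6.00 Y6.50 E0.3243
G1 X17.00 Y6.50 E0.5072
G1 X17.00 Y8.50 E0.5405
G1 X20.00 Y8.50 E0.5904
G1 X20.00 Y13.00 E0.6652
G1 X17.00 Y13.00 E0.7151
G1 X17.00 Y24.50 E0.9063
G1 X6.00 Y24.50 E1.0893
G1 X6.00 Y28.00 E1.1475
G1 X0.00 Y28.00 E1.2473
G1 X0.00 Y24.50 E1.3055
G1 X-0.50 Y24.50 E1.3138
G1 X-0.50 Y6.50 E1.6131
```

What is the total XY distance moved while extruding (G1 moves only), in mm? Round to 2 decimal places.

Sum the Euclidean lengths of each G1 segment: total = 97.00 mm.

97.00 mm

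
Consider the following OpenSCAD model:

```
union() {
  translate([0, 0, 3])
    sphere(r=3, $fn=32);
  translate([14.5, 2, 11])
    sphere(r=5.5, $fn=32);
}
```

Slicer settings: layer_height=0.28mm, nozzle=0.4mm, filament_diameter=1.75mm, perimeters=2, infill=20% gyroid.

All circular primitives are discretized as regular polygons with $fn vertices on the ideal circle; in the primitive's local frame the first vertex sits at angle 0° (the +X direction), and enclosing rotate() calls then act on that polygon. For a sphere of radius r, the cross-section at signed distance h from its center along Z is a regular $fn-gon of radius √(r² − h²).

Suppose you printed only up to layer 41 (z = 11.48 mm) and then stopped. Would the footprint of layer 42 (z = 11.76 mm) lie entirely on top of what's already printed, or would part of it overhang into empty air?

Compare the two slices. At z = 11.48: the sphere is not intersected at this z (|z−center|=8.480 > r=3); the r=5.5 sphere at (14.5, 2) contributes a regular 32-gon of circumradius √(5.5²−0.48²) = 5.479 (area = (32/2)·5.479²·sin(360°/32) = 93.70 mm²); Combining (union): only the r=5.5 sphere at (14.5, 2) is present, so the union is just that shape — area = 93.70 mm². At z = 11.76: the sphere is not intersected at this z (|z−center|=8.760 > r=3); the r=5.5 sphere at (14.5, 2) slices to a regular 32-gon of circumradius 5.447 (√(r²−h²) with h=0.76 from center) (area = (32/2)·5.447²·sin(360°/32) = 92.62 mm²); Combining (union): only the r=5.5 sphere at (14.5, 2) is present, so the union is just that shape — area = 92.62 mm². Checking containment: the cross-section at z = 11.76 is a subset of the cross-section at z = 11.48.

entirely on top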